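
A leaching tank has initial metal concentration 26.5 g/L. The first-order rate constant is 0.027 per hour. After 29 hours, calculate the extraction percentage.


Compute the exponent:
-k * t = -0.027 * 29 = -0.783
Remaining concentration:
C = 26.5 * exp(-0.783)
= 26.5 * 0.457032854
= 12.11137063 g/L
Extracted = 26.5 - 12.11137063 = 14.38862937 g/L
Extraction % = 14.38862937 / 26.5 * 100
= 54.2967%

54.2967%


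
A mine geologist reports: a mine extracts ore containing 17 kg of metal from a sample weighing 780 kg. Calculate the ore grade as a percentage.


Ore grade = (metal mass / ore mass) * 100
= (17 / 780) * 100
= 0.02179487179 * 100
= 2.1795%

2.1795%


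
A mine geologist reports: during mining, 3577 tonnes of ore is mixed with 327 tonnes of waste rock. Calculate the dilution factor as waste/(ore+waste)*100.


8.376%

Total material = ore + waste
= 3577 + 327 = 3904 tonnes
Dilution = waste / total * 100
= 327 / 3904 * 100
= 0.0837602459 * 100
= 8.376%


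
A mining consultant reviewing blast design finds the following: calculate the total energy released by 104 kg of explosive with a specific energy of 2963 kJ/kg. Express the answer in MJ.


308.152 MJ

Energy = mass * specific_energy / 1000
= 104 * 2963 / 1000
= 308152 / 1000
= 308.152 MJ


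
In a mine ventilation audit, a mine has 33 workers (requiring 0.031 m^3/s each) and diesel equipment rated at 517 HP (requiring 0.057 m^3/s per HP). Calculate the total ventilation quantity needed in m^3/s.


30.492 m^3/s

Airflow for workers:
Q_people = 33 * 0.031 = 1.023 m^3/s
Airflow for diesel equipment:
Q_diesel = 517 * 0.057 = 29.469 m^3/s
Total ventilation:
Q_total = 1.023 + 29.469
= 30.492 m^3/s


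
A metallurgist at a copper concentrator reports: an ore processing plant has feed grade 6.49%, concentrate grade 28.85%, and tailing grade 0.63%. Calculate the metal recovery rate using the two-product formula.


92.3085%

Using the two-product formula:
R = 100 * c * (f - t) / (f * (c - t))
Numerator = 100 * 28.85 * (6.49 - 0.63)
= 100 * 28.85 * 5.86
= 16906.1
Denominator = 6.49 * (28.85 - 0.63)
= 6.49 * 28.22
= 183.1478
R = 16906.1 / 183.1478
= 92.3085%


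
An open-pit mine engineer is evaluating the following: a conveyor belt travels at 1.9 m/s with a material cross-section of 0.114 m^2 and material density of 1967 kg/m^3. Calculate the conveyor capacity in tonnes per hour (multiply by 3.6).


Volumetric flow = speed * area
= 1.9 * 0.114 = 0.2166 m^3/s
Mass flow = volumetric * density
= 0.2166 * 1967 = 426.0522 kg/s
Convert to t/h: multiply by 3.6
Capacity = 426.0522 * 3.6
= 1533.7879 t/h

1533.7879 t/h


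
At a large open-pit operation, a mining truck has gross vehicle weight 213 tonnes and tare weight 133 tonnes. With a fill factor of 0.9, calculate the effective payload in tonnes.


Maximum payload = gross - tare
= 213 - 133 = 80 tonnes
Effective payload = max payload * fill factor
= 80 * 0.9
= 72.0 tonnes

72.0 tonnes


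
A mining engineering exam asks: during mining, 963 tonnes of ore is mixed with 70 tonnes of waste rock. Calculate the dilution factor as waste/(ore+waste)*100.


Total material = ore + waste
= 963 + 70 = 1033 tonnes
Dilution = waste / total * 100
= 70 / 1033 * 100
= 0.06776379477 * 100
= 6.7764%

6.7764%


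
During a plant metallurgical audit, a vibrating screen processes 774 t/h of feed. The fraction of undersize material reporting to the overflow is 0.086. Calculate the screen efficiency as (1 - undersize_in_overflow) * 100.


91.4%

Screen efficiency = (1 - fraction of undersize in overflow) * 100
= (1 - 0.086) * 100
= 0.914 * 100
= 91.4%


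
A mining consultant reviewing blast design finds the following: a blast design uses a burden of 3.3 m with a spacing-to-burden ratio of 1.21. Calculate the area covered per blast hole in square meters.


First, find the spacing:
Spacing = burden * ratio = 3.3 * 1.21
= 3.993 m
Then, calculate the area:
Area = burden * spacing = 3.3 * 3.993
= 13.1769 m^2

13.1769 m^2


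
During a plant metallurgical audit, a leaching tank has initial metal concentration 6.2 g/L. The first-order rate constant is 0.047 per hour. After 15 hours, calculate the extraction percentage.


50.5891%

Compute the exponent:
-k * t = -0.047 * 15 = -0.705
Remaining concentration:
C = 6.2 * exp(-0.705)
= 6.2 * 0.4941085743
= 3.06347316 g/L
Extracted = 6.2 - 3.06347316 = 3.13652684 g/L
Extraction % = 3.13652684 / 6.2 * 100
= 50.5891%


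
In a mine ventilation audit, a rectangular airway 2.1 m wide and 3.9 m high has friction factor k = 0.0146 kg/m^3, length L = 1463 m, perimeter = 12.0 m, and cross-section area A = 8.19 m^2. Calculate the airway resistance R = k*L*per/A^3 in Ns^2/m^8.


Compute the numerator:
k * L * per = 0.0146 * 1463 * 12.0
= 256.3176
Compute the denominator:
A^3 = 8.19^3 = 549.353259
Resistance:
R = 256.3176 / 549.353259
= 0.4666 Ns^2/m^8

0.4666 Ns^2/m^8


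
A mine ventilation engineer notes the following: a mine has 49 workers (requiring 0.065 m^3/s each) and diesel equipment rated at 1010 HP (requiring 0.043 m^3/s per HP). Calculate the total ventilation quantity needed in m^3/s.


46.615 m^3/s

Airflow for workers:
Q_people = 49 * 0.065 = 3.185 m^3/s
Airflow for diesel equipment:
Q_diesel = 1010 * 0.043 = 43.43 m^3/s
Total ventilation:
Q_total = 3.185 + 43.43
= 46.615 m^3/s


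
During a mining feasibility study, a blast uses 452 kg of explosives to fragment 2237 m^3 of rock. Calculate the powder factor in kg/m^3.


0.2021 kg/m^3

Powder factor = explosive mass / rock volume
= 452 / 2237
= 0.2021 kg/m^3


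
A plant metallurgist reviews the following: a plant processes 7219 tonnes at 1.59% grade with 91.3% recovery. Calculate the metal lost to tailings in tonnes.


Total metal in feed:
= 7219 * 1.59 / 100 = 114.7821 tonnes
Metal recovered:
= 114.7821 * 91.3 / 100 = 104.7960573 tonnes
Metal lost to tailings:
= 114.7821 - 104.7960573
= 9.986 tonnes

9.986 tonnes


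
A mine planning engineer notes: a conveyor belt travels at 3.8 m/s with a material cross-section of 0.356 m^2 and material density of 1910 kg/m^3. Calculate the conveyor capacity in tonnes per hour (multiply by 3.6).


Volumetric flow = speed * area
= 3.8 * 0.356 = 1.3528 m^3/s
Mass flow = volumetric * density
= 1.3528 * 1910 = 2583.848 kg/s
Convert to t/h: multiply by 3.6
Capacity = 2583.848 * 3.6
= 9301.8528 t/h

9301.8528 t/h


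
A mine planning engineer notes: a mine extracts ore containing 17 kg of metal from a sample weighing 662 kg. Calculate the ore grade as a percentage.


2.568%

Ore grade = (metal mass / ore mass) * 100
= (17 / 662) * 100
= 0.02567975831 * 100
= 2.568%


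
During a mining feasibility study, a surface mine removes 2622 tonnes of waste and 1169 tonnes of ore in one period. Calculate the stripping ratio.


Stripping ratio = waste tonnage / ore tonnage
= 2622 / 1169
= 2.2429

2.2429


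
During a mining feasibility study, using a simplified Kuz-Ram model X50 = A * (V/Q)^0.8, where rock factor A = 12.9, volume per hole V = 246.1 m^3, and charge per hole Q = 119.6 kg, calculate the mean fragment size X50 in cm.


Compute V/Q:
V/Q = 246.1 / 119.6 = 2.057692308
Raise to the power 0.8:
(V/Q)^0.8 = 2.057692308^0.8 = 1.781165798
Multiply by A:
X50 = 12.9 * 1.781165798
= 22.977 cm

22.977 cm


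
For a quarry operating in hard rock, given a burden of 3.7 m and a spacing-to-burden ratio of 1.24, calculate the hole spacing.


4.588 m

Spacing = burden * ratio
= 3.7 * 1.24
= 4.588 m


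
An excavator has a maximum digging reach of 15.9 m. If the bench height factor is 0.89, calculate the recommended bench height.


14.151 m

Bench height = reach * factor
= 15.9 * 0.89
= 14.151 m


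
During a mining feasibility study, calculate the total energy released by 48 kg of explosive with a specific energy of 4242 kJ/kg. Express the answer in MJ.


203.616 MJ

Energy = mass * specific_energy / 1000
= 48 * 4242 / 1000
= 203616 / 1000
= 203.616 MJ


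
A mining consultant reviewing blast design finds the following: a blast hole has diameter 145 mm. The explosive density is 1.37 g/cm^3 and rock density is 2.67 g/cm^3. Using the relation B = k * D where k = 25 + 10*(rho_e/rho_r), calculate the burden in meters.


First, compute k:
rho_e / rho_r = 1.37 / 2.67 = 0.5131086142
k = 25 + 10 * 0.5131086142 = 30.13108614
Then, compute burden:
B = k * D / 1000 = 30.13108614 * 145 / 1000
= 4369.007491 / 1000
= 4.369 m

4.369 m


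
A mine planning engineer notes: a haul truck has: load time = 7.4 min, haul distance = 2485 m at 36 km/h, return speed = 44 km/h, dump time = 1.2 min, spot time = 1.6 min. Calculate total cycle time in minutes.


17.7303 min

Convert haul speed to m/min: 36 * 1000/60 = 600 m/min
Haul time = 2485 / 600 = 4.141666667 min
Convert return speed to m/min: 44 * 1000/60 = 733.3333333 m/min
Return time = 2485 / 733.3333333 = 3.388636364 min
Total cycle time:
= 7.4 + 4.141666667 + 1.2 + 3.388636364 + 1.6
= 17.7303 min


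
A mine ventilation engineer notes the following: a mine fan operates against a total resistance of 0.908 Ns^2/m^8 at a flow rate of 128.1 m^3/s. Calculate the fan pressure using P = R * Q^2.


14899.9259 Pa

Compute Q^2:
Q^2 = 128.1^2 = 16409.61
Compute pressure:
P = R * Q^2 = 0.908 * 16409.61
= 14899.9259 Pa


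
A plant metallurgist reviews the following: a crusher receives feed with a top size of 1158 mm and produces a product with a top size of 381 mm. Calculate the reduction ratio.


3.0394

Reduction ratio = feed size / product size
= 1158 / 381
= 3.0394


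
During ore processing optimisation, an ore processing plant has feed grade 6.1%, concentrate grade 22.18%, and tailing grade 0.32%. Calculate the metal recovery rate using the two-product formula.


Using the two-product formula:
R = 100 * c * (f - t) / (f * (c - t))
Numerator = 100 * 22.18 * (6.1 - 0.32)
= 100 * 22.18 * 5.78
= 12820.04
Denominator = 6.1 * (22.18 - 0.32)
= 6.1 * 21.86
= 133.346
R = 12820.04 / 133.346
= 96.1412%

96.1412%


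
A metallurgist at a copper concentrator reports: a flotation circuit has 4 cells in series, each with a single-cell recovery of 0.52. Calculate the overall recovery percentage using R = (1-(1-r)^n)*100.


94.6916%

Complement of single-cell recovery:
1 - r = 1 - 0.52 = 0.48
Raise to power n:
(1 - r)^4 = 0.48^4 = 0.05308416
Overall recovery:
R = (1 - 0.05308416) * 100
= 94.6916%


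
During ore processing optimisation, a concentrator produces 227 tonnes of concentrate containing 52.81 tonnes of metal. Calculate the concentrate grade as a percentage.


23.2643%

Grade = (metal in concentrate / concentrate mass) * 100
= (52.81 / 227) * 100
= 0.2326431718 * 100
= 23.2643%


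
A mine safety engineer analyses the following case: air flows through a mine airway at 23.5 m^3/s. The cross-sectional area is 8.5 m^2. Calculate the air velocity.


2.7647 m/s

Velocity = flow rate / cross-sectional area
= 23.5 / 8.5
= 2.7647 m/s


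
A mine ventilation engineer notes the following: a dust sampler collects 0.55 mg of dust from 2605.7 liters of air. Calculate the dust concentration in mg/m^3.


0.2111 mg/m^3

Convert liters to m^3: 1 m^3 = 1000 L
Concentration = mass / volume * 1000
= 0.55 / 2605.7 * 1000
= 0.0002110757186 * 1000
= 0.2111 mg/m^3


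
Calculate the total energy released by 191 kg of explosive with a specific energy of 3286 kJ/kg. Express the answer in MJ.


627.626 MJ

Energy = mass * specific_energy / 1000
= 191 * 3286 / 1000
= 627626 / 1000
= 627.626 MJ


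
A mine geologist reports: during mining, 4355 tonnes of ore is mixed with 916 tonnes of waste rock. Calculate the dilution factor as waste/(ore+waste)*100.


17.3781%

Total material = ore + waste
= 4355 + 916 = 5271 tonnes
Dilution = waste / total * 100
= 916 / 5271 * 100
= 0.1737810662 * 100
= 17.3781%


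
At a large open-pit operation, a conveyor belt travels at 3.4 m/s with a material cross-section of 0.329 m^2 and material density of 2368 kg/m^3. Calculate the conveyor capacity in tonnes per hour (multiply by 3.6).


Volumetric flow = speed * area
= 3.4 * 0.329 = 1.1186 m^3/s
Mass flow = volumetric * density
= 1.1186 * 2368 = 2648.8448 kg/s
Convert to t/h: multiply by 3.6
Capacity = 2648.8448 * 3.6
= 9535.8413 t/h

9535.8413 t/h


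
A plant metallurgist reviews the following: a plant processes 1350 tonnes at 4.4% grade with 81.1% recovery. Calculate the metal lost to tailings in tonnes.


Total metal in feed:
= 1350 * 4.4 / 100 = 59.4 tonnes
Metal recovered:
= 59.4 * 81.1 / 100 = 48.1734 tonnes
Metal lost to tailings:
= 59.4 - 48.1734
= 11.2266 tonnes

11.2266 tonnes


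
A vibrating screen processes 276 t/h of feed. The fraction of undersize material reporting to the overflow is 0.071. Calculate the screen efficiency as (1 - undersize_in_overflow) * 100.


92.9%

Screen efficiency = (1 - fraction of undersize in overflow) * 100
= (1 - 0.071) * 100
= 0.929 * 100
= 92.9%


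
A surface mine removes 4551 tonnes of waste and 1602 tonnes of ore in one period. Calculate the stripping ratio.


Stripping ratio = waste tonnage / ore tonnage
= 4551 / 1602
= 2.8408

2.8408


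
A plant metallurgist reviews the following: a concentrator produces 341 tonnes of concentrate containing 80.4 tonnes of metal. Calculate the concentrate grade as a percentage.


23.5777%

Grade = (metal in concentrate / concentrate mass) * 100
= (80.4 / 341) * 100
= 0.2357771261 * 100
= 23.5777%


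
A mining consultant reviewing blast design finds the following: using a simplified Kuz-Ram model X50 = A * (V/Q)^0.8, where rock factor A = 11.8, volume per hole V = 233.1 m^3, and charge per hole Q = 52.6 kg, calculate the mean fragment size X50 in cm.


Compute V/Q:
V/Q = 233.1 / 52.6 = 4.431558935
Raise to the power 0.8:
(V/Q)^0.8 = 4.431558935^0.8 = 3.290373687
Multiply by A:
X50 = 11.8 * 3.290373687
= 38.8264 cm

38.8264 cm


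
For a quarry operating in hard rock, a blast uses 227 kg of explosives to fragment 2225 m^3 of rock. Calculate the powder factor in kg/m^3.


0.102 kg/m^3

Powder factor = explosive mass / rock volume
= 227 / 2225
= 0.102 kg/m^3


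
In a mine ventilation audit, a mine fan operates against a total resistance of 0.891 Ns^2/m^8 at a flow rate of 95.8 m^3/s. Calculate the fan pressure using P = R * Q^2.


8177.2772 Pa

Compute Q^2:
Q^2 = 95.8^2 = 9177.64
Compute pressure:
P = R * Q^2 = 0.891 * 9177.64
= 8177.2772 Pa


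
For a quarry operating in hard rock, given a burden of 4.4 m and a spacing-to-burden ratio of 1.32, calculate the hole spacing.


5.808 m

Spacing = burden * ratio
= 4.4 * 1.32
= 5.808 m


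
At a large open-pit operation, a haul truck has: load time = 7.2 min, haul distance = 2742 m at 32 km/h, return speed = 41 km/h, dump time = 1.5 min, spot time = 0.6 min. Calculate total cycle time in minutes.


Convert haul speed to m/min: 32 * 1000/60 = 533.3333333 m/min
Haul time = 2742 / 533.3333333 = 5.14125 min
Convert return speed to m/min: 41 * 1000/60 = 683.3333333 m/min
Return time = 2742 / 683.3333333 = 4.012682927 min
Total cycle time:
= 7.2 + 5.14125 + 1.5 + 4.012682927 + 0.6
= 18.4539 min

18.4539 min


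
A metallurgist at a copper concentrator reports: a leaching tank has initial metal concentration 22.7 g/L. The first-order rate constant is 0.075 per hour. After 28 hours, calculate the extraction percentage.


Compute the exponent:
-k * t = -0.075 * 28 = -2.1
Remaining concentration:
C = 22.7 * exp(-2.1)
= 22.7 * 0.1224564283
= 2.779760921 g/L
Extracted = 22.7 - 2.779760921 = 19.92023908 g/L
Extraction % = 19.92023908 / 22.7 * 100
= 87.7544%

87.7544%


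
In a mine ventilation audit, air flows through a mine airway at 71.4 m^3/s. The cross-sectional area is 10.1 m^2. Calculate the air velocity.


Velocity = flow rate / cross-sectional area
= 71.4 / 10.1
= 7.0693 m/s

7.0693 m/s


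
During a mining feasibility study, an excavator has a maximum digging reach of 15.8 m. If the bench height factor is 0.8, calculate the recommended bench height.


12.64 m

Bench height = reach * factor
= 15.8 * 0.8
= 12.64 m


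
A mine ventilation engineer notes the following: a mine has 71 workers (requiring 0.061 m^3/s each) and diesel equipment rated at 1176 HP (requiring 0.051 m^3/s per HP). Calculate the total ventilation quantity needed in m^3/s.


Airflow for workers:
Q_people = 71 * 0.061 = 4.331 m^3/s
Airflow for diesel equipment:
Q_diesel = 1176 * 0.051 = 59.976 m^3/s
Total ventilation:
Q_total = 4.331 + 59.976
= 64.307 m^3/s

64.307 m^3/s


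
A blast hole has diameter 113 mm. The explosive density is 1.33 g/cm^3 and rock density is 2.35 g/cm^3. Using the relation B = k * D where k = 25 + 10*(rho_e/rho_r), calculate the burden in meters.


First, compute k:
rho_e / rho_r = 1.33 / 2.35 = 0.5659574468
k = 25 + 10 * 0.5659574468 = 30.65957447
Then, compute burden:
B = k * D / 1000 = 30.65957447 * 113 / 1000
= 3464.531915 / 1000
= 3.4645 m

3.4645 m


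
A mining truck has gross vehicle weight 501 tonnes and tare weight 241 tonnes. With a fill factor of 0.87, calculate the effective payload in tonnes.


226.2 tonnes

Maximum payload = gross - tare
= 501 - 241 = 260 tonnes
Effective payload = max payload * fill factor
= 260 * 0.87
= 226.2 tonnes


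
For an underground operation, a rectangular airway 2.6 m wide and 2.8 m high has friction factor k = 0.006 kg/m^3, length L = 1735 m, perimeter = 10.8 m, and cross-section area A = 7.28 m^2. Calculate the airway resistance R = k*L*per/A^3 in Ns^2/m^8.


Compute the numerator:
k * L * per = 0.006 * 1735 * 10.8
= 112.428
Compute the denominator:
A^3 = 7.28^3 = 385.828352
Resistance:
R = 112.428 / 385.828352
= 0.2914 Ns^2/m^8

0.2914 Ns^2/m^8


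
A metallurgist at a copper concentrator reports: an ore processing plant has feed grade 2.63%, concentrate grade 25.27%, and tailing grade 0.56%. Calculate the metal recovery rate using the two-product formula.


80.491%

Using the two-product formula:
R = 100 * c * (f - t) / (f * (c - t))
Numerator = 100 * 25.27 * (2.63 - 0.56)
= 100 * 25.27 * 2.07
= 5230.89
Denominator = 2.63 * (25.27 - 0.56)
= 2.63 * 24.71
= 64.9873
R = 5230.89 / 64.9873
= 80.491%


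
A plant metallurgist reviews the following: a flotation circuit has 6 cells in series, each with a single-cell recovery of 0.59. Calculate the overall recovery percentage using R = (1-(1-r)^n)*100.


99.525%

Complement of single-cell recovery:
1 - r = 1 - 0.59 = 0.41
Raise to power n:
(1 - r)^6 = 0.41^6 = 0.004750104241
Overall recovery:
R = (1 - 0.004750104241) * 100
= 99.525%


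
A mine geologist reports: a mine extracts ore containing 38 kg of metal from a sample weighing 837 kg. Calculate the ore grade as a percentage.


4.54%

Ore grade = (metal mass / ore mass) * 100
= (38 / 837) * 100
= 0.04540023895 * 100
= 4.54%


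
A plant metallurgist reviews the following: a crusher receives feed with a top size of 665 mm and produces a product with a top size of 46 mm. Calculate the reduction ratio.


Reduction ratio = feed size / product size
= 665 / 46
= 14.4565

14.4565


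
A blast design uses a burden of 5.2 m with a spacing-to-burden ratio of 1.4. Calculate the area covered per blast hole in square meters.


37.856 m^2

First, find the spacing:
Spacing = burden * ratio = 5.2 * 1.4
= 7.28 m
Then, calculate the area:
Area = burden * spacing = 5.2 * 7.28
= 37.856 m^2


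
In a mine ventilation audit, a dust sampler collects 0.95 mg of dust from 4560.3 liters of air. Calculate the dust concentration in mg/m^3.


0.2083 mg/m^3

Convert liters to m^3: 1 m^3 = 1000 L
Concentration = mass / volume * 1000
= 0.95 / 4560.3 * 1000
= 0.0002083196281 * 1000
= 0.2083 mg/m^3


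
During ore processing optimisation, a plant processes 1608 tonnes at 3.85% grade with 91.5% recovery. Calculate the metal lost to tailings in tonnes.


5.2622 tonnes

Total metal in feed:
= 1608 * 3.85 / 100 = 61.908 tonnes
Metal recovered:
= 61.908 * 91.5 / 100 = 56.64582 tonnes
Metal lost to tailings:
= 61.908 - 56.64582
= 5.2622 tonnes


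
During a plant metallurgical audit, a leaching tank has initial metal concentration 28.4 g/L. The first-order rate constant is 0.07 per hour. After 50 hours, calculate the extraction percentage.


96.9803%

Compute the exponent:
-k * t = -0.07 * 50 = -3.5
Remaining concentration:
C = 28.4 * exp(-3.5)
= 28.4 * 0.03019738342
= 0.8576056892 g/L
Extracted = 28.4 - 0.8576056892 = 27.54239431 g/L
Extraction % = 27.54239431 / 28.4 * 100
= 96.9803%


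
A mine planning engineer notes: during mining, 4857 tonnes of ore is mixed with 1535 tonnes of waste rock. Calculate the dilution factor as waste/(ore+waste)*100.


Total material = ore + waste
= 4857 + 1535 = 6392 tonnes
Dilution = waste / total * 100
= 1535 / 6392 * 100
= 0.2401439299 * 100
= 24.0144%

24.0144%


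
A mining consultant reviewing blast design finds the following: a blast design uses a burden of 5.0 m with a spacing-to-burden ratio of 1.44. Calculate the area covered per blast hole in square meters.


First, find the spacing:
Spacing = burden * ratio = 5.0 * 1.44
= 7.2 m
Then, calculate the area:
Area = burden * spacing = 5.0 * 7.2
= 36.0 m^2

36.0 m^2


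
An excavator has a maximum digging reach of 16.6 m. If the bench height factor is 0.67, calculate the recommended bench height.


11.122 m

Bench height = reach * factor
= 16.6 * 0.67
= 11.122 m


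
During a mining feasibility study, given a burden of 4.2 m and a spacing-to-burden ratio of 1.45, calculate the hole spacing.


Spacing = burden * ratio
= 4.2 * 1.45
= 6.09 m

6.09 m


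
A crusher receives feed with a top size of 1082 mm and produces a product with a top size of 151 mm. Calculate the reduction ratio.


Reduction ratio = feed size / product size
= 1082 / 151
= 7.1656

7.1656


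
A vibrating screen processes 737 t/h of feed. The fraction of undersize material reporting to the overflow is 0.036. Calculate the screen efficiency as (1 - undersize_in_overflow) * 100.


Screen efficiency = (1 - fraction of undersize in overflow) * 100
= (1 - 0.036) * 100
= 0.964 * 100
= 96.4%

96.4%


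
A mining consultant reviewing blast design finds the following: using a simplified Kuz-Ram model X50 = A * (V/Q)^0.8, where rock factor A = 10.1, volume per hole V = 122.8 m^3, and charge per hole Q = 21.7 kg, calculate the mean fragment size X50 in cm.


Compute V/Q:
V/Q = 122.8 / 21.7 = 5.658986175
Raise to the power 0.8:
(V/Q)^0.8 = 5.658986175^0.8 = 4.001205954
Multiply by A:
X50 = 10.1 * 4.001205954
= 40.4122 cm

40.4122 cm


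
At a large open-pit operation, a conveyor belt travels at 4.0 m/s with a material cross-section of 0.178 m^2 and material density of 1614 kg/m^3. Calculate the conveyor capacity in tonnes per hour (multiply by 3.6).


Volumetric flow = speed * area
= 4.0 * 0.178 = 0.712 m^3/s
Mass flow = volumetric * density
= 0.712 * 1614 = 1149.168 kg/s
Convert to t/h: multiply by 3.6
Capacity = 1149.168 * 3.6
= 4137.0048 t/h

4137.0048 t/h


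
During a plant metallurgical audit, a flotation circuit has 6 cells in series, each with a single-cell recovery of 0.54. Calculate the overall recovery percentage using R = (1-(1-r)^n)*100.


Complement of single-cell recovery:
1 - r = 1 - 0.54 = 0.46
Raise to power n:
(1 - r)^6 = 0.46^6 = 0.009474296896
Overall recovery:
R = (1 - 0.009474296896) * 100
= 99.0526%

99.0526%


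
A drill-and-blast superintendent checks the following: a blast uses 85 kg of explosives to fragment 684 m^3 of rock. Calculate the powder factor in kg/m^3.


Powder factor = explosive mass / rock volume
= 85 / 684
= 0.1243 kg/m^3

0.1243 kg/m^3


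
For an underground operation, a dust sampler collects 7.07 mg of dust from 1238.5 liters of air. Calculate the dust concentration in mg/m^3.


Convert liters to m^3: 1 m^3 = 1000 L
Concentration = mass / volume * 1000
= 7.07 / 1238.5 * 1000
= 0.005708518369 * 1000
= 5.7085 mg/m^3

5.7085 mg/m^3


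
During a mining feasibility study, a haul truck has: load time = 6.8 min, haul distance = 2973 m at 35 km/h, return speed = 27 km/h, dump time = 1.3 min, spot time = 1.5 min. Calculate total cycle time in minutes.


21.3032 min

Convert haul speed to m/min: 35 * 1000/60 = 583.3333333 m/min
Haul time = 2973 / 583.3333333 = 5.096571429 min
Convert return speed to m/min: 27 * 1000/60 = 450 m/min
Return time = 2973 / 450 = 6.606666667 min
Total cycle time:
= 6.8 + 5.096571429 + 1.3 + 6.606666667 + 1.5
= 21.3032 min


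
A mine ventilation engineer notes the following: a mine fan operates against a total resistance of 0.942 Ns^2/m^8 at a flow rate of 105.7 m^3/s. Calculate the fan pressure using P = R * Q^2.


Compute Q^2:
Q^2 = 105.7^2 = 11172.49
Compute pressure:
P = R * Q^2 = 0.942 * 11172.49
= 10524.4856 Pa

10524.4856 Pa


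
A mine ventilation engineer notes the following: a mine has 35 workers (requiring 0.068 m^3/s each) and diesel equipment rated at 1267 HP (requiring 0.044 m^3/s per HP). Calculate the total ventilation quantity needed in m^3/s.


58.128 m^3/s

Airflow for workers:
Q_people = 35 * 0.068 = 2.38 m^3/s
Airflow for diesel equipment:
Q_diesel = 1267 * 0.044 = 55.748 m^3/s
Total ventilation:
Q_total = 2.38 + 55.748
= 58.128 m^3/s


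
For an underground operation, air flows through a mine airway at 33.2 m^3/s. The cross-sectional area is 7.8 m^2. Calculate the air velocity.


4.2564 m/s

Velocity = flow rate / cross-sectional area
= 33.2 / 7.8
= 4.2564 m/s


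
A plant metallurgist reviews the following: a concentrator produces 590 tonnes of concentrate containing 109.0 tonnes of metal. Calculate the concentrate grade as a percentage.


Grade = (metal in concentrate / concentrate mass) * 100
= (109.0 / 590) * 100
= 0.1847457627 * 100
= 18.4746%

18.4746%


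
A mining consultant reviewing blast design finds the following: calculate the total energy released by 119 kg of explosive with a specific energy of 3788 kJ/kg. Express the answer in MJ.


450.772 MJ

Energy = mass * specific_energy / 1000
= 119 * 3788 / 1000
= 450772 / 1000
= 450.772 MJ


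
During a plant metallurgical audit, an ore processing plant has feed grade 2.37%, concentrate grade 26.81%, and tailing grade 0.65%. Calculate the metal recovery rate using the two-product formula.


Using the two-product formula:
R = 100 * c * (f - t) / (f * (c - t))
Numerator = 100 * 26.81 * (2.37 - 0.65)
= 100 * 26.81 * 1.72
= 4611.32
Denominator = 2.37 * (26.81 - 0.65)
= 2.37 * 26.16
= 61.9992
R = 4611.32 / 61.9992
= 74.3771%

74.3771%


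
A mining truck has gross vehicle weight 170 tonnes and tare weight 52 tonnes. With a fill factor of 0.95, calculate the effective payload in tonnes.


Maximum payload = gross - tare
= 170 - 52 = 118 tonnes
Effective payload = max payload * fill factor
= 118 * 0.95
= 112.1 tonnes

112.1 tonnes


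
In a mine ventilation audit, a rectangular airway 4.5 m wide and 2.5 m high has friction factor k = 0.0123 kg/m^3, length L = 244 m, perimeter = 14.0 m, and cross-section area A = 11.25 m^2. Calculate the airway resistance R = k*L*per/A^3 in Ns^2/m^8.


Compute the numerator:
k * L * per = 0.0123 * 244 * 14.0
= 42.0168
Compute the denominator:
A^3 = 11.25^3 = 1423.828125
Resistance:
R = 42.0168 / 1423.828125
= 0.0295 Ns^2/m^8

0.0295 Ns^2/m^8


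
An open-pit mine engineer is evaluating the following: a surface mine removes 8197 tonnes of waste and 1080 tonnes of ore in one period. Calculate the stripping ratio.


7.5898

Stripping ratio = waste tonnage / ore tonnage
= 8197 / 1080
= 7.5898


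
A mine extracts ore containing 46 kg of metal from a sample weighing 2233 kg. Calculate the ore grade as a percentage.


2.06%

Ore grade = (metal mass / ore mass) * 100
= (46 / 2233) * 100
= 0.02060008957 * 100
= 2.06%


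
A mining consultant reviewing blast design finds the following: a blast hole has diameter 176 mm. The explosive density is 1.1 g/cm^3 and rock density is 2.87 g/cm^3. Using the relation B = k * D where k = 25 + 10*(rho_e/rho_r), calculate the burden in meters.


5.0746 m

First, compute k:
rho_e / rho_r = 1.1 / 2.87 = 0.3832752613
k = 25 + 10 * 0.3832752613 = 28.83275261
Then, compute burden:
B = k * D / 1000 = 28.83275261 * 176 / 1000
= 5074.56446 / 1000
= 5.0746 m


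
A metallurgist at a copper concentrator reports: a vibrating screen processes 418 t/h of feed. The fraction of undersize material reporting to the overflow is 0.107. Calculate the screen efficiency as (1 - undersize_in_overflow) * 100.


89.3%

Screen efficiency = (1 - fraction of undersize in overflow) * 100
= (1 - 0.107) * 100
= 0.893 * 100
= 89.3%


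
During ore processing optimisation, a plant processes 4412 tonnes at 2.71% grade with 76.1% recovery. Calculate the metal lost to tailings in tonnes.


Total metal in feed:
= 4412 * 2.71 / 100 = 119.5652 tonnes
Metal recovered:
= 119.5652 * 76.1 / 100 = 90.9891172 tonnes
Metal lost to tailings:
= 119.5652 - 90.9891172
= 28.5761 tonnes

28.5761 tonnes


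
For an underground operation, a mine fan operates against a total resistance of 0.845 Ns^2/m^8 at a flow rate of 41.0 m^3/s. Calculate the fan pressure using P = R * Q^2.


1420.445 Pa

Compute Q^2:
Q^2 = 41.0^2 = 1681.0
Compute pressure:
P = R * Q^2 = 0.845 * 1681.0
= 1420.445 Pa


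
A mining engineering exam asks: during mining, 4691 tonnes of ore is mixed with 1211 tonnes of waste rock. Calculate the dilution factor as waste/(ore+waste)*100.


20.5185%

Total material = ore + waste
= 4691 + 1211 = 5902 tonnes
Dilution = waste / total * 100
= 1211 / 5902 * 100
= 0.2051846832 * 100
= 20.5185%


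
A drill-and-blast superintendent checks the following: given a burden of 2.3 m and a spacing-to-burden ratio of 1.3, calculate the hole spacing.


2.99 m

Spacing = burden * ratio
= 2.3 * 1.3
= 2.99 m


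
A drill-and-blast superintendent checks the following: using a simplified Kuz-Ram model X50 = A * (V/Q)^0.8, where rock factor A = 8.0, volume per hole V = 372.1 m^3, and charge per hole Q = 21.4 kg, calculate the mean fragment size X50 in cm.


Compute V/Q:
V/Q = 372.1 / 21.4 = 17.38785047
Raise to the power 0.8:
(V/Q)^0.8 = 17.38785047^0.8 = 9.821927347
Multiply by A:
X50 = 8.0 * 9.821927347
= 78.5754 cm

78.5754 cm


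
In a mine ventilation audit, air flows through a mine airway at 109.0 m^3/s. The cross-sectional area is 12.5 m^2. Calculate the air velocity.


Velocity = flow rate / cross-sectional area
= 109.0 / 12.5
= 8.72 m/s

8.72 m/s


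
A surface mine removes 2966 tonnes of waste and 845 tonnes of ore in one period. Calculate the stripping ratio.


3.5101

Stripping ratio = waste tonnage / ore tonnage
= 2966 / 845
= 3.5101


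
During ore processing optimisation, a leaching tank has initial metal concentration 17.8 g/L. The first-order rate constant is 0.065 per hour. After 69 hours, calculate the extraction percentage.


98.8723%

Compute the exponent:
-k * t = -0.065 * 69 = -4.485
Remaining concentration:
C = 17.8 * exp(-4.485)
= 17.8 * 0.01127688752
= 0.2007285979 g/L
Extracted = 17.8 - 0.2007285979 = 17.5992714 g/L
Extraction % = 17.5992714 / 17.8 * 100
= 98.8723%


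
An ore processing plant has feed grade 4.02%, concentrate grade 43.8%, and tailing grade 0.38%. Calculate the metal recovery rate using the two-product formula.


Using the two-product formula:
R = 100 * c * (f - t) / (f * (c - t))
Numerator = 100 * 43.8 * (4.02 - 0.38)
= 100 * 43.8 * 3.64
= 15943.2
Denominator = 4.02 * (43.8 - 0.38)
= 4.02 * 43.42
= 174.5484
R = 15943.2 / 174.5484
= 91.3397%

91.3397%


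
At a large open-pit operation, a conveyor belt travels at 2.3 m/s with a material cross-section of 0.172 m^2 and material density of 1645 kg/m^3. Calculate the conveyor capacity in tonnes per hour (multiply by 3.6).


2342.7432 t/h

Volumetric flow = speed * area
= 2.3 * 0.172 = 0.3956 m^3/s
Mass flow = volumetric * density
= 0.3956 * 1645 = 650.762 kg/s
Convert to t/h: multiply by 3.6
Capacity = 650.762 * 3.6
= 2342.7432 t/h


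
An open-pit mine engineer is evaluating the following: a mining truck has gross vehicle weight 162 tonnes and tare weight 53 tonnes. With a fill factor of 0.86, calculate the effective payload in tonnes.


93.74 tonnes

Maximum payload = gross - tare
= 162 - 53 = 109 tonnes
Effective payload = max payload * fill factor
= 109 * 0.86
= 93.74 tonnes


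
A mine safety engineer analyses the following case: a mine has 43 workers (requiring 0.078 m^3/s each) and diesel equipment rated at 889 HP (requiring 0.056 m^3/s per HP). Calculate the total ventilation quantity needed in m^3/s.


53.138 m^3/s

Airflow for workers:
Q_people = 43 * 0.078 = 3.354 m^3/s
Airflow for diesel equipment:
Q_diesel = 889 * 0.056 = 49.784 m^3/s
Total ventilation:
Q_total = 3.354 + 49.784
= 53.138 m^3/s


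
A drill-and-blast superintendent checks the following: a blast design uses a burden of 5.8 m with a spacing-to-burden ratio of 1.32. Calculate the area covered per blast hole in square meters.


44.4048 m^2

First, find the spacing:
Spacing = burden * ratio = 5.8 * 1.32
= 7.656 m
Then, calculate the area:
Area = burden * spacing = 5.8 * 7.656
= 44.4048 m^2


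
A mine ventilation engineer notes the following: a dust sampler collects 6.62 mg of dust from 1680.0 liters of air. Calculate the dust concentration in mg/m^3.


Convert liters to m^3: 1 m^3 = 1000 L
Concentration = mass / volume * 1000
= 6.62 / 1680.0 * 1000
= 0.00394047619 * 1000
= 3.9405 mg/m^3

3.9405 mg/m^3


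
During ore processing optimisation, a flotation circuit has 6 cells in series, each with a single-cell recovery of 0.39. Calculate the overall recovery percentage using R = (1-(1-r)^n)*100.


94.848%

Complement of single-cell recovery:
1 - r = 1 - 0.39 = 0.61
Raise to power n:
(1 - r)^6 = 0.61^6 = 0.05152037436
Overall recovery:
R = (1 - 0.05152037436) * 100
= 94.848%


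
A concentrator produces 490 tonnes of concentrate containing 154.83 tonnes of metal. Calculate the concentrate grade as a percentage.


31.598%

Grade = (metal in concentrate / concentrate mass) * 100
= (154.83 / 490) * 100
= 0.3159795918 * 100
= 31.598%


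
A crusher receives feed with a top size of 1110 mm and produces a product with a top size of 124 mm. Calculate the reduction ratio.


Reduction ratio = feed size / product size
= 1110 / 124
= 8.9516

8.9516


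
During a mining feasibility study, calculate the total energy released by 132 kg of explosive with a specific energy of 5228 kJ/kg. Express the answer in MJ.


Energy = mass * specific_energy / 1000
= 132 * 5228 / 1000
= 690096 / 1000
= 690.096 MJ

690.096 MJ


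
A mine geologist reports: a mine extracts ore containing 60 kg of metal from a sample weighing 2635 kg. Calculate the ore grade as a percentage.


2.277%

Ore grade = (metal mass / ore mass) * 100
= (60 / 2635) * 100
= 0.02277039848 * 100
= 2.277%


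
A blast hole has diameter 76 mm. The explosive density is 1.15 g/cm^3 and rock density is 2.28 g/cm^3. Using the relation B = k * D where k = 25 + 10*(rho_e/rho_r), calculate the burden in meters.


2.2833 m

First, compute k:
rho_e / rho_r = 1.15 / 2.28 = 0.5043859649
k = 25 + 10 * 0.5043859649 = 30.04385965
Then, compute burden:
B = k * D / 1000 = 30.04385965 * 76 / 1000
= 2283.333333 / 1000
= 2.2833 m


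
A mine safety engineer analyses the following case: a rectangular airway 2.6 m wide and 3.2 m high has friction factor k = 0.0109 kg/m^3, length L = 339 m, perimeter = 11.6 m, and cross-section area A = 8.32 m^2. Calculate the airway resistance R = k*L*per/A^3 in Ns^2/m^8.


0.0744 Ns^2/m^8

Compute the numerator:
k * L * per = 0.0109 * 339 * 11.6
= 42.86316
Compute the denominator:
A^3 = 8.32^3 = 575.930368
Resistance:
R = 42.86316 / 575.930368
= 0.0744 Ns^2/m^8


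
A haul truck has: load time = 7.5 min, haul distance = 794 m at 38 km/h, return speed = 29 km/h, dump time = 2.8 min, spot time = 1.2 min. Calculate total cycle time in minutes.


Convert haul speed to m/min: 38 * 1000/60 = 633.3333333 m/min
Haul time = 794 / 633.3333333 = 1.253684211 min
Convert return speed to m/min: 29 * 1000/60 = 483.3333333 m/min
Return time = 794 / 483.3333333 = 1.642758621 min
Total cycle time:
= 7.5 + 1.253684211 + 2.8 + 1.642758621 + 1.2
= 14.3964 min

14.3964 min


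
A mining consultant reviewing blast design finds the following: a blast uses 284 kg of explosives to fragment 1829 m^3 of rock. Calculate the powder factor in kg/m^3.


Powder factor = explosive mass / rock volume
= 284 / 1829
= 0.1553 kg/m^3

0.1553 kg/m^3


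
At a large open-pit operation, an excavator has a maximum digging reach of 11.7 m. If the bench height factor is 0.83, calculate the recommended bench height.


Bench height = reach * factor
= 11.7 * 0.83
= 9.711 m

9.711 m


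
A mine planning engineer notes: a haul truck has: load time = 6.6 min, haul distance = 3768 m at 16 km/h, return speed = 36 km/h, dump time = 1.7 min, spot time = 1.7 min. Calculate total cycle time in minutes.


30.41 min

Convert haul speed to m/min: 16 * 1000/60 = 266.6666667 m/min
Haul time = 3768 / 266.6666667 = 14.13 min
Convert return speed to m/min: 36 * 1000/60 = 600 m/min
Return time = 3768 / 600 = 6.28 min
Total cycle time:
= 6.6 + 14.13 + 1.7 + 6.28 + 1.7
= 30.41 min


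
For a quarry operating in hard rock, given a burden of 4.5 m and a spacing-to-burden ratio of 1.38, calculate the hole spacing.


6.21 m

Spacing = burden * ratio
= 4.5 * 1.38
= 6.21 m


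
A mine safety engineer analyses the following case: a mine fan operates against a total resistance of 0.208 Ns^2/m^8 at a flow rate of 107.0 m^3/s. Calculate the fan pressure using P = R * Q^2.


2381.392 Pa

Compute Q^2:
Q^2 = 107.0^2 = 11449.0
Compute pressure:
P = R * Q^2 = 0.208 * 11449.0
= 2381.392 Pa


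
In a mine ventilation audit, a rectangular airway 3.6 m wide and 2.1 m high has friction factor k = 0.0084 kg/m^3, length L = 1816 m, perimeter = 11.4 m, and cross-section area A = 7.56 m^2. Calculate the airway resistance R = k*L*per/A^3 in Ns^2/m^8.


0.4025 Ns^2/m^8

Compute the numerator:
k * L * per = 0.0084 * 1816 * 11.4
= 173.90016
Compute the denominator:
A^3 = 7.56^3 = 432.081216
Resistance:
R = 173.90016 / 432.081216
= 0.4025 Ns^2/m^8


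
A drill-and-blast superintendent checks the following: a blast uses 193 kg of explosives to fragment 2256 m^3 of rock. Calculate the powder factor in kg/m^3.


Powder factor = explosive mass / rock volume
= 193 / 2256
= 0.0855 kg/m^3

0.0855 kg/m^3


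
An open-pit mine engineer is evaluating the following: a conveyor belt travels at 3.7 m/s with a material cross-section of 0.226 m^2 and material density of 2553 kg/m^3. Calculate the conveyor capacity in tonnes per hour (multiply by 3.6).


7685.347 t/h

Volumetric flow = speed * area
= 3.7 * 0.226 = 0.8362 m^3/s
Mass flow = volumetric * density
= 0.8362 * 2553 = 2134.8186 kg/s
Convert to t/h: multiply by 3.6
Capacity = 2134.8186 * 3.6
= 7685.347 t/h


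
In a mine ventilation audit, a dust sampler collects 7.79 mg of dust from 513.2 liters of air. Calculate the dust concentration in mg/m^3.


15.1793 mg/m^3

Convert liters to m^3: 1 m^3 = 1000 L
Concentration = mass / volume * 1000
= 7.79 / 513.2 * 1000
= 0.01517926734 * 1000
= 15.1793 mg/m^3


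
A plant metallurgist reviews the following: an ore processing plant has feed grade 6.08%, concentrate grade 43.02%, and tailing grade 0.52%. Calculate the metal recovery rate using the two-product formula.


Using the two-product formula:
R = 100 * c * (f - t) / (f * (c - t))
Numerator = 100 * 43.02 * (6.08 - 0.52)
= 100 * 43.02 * 5.56
= 23919.12
Denominator = 6.08 * (43.02 - 0.52)
= 6.08 * 42.5
= 258.4
R = 23919.12 / 258.4
= 92.5663%

92.5663%


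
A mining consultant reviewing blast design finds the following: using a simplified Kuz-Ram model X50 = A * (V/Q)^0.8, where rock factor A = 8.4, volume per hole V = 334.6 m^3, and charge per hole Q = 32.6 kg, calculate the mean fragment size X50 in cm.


Compute V/Q:
V/Q = 334.6 / 32.6 = 10.26380368
Raise to the power 0.8:
(V/Q)^0.8 = 10.26380368^0.8 = 6.442384916
Multiply by A:
X50 = 8.4 * 6.442384916
= 54.116 cm

54.116 cm
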